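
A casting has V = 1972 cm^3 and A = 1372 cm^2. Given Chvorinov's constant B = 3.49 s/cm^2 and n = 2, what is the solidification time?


Formula: t_s = B * (V/A)^n  (Chvorinov's rule, n=2)
Modulus M = V/A = 1972/1372 = 1.437318 cm
M^2 = 1.437318^2 = 2.065883 cm^2
t_s = 3.49 * 2.065883 = 7.2099 s


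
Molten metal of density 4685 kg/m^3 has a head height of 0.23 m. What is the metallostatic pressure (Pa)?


Formula: P = rho * g * h
rho * g = 4685 * 9.81 = 45959.85 N/m^3
P = 45959.85 * 0.23 = 10570.7655 Pa

Final answer: 10570.7655 Pa


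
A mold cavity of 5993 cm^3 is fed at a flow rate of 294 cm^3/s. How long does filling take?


Formula: t_fill = V_mold / Q_flow
t = 5993 cm^3 / 294 cm^3/s = 20.3844 s

Final answer: 20.3844 s


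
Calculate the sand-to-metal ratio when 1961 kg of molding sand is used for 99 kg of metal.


Formula: Sand-to-Metal Ratio = W_sand / W_metal
Ratio = 1961 kg / 99 kg = 19.8081

19.8081


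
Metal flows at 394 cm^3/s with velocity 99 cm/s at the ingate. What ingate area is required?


Formula: A_ingate = Q / v  (continuity equation)
A = 394 cm^3/s / 99 cm/s = 3.9798 cm^2


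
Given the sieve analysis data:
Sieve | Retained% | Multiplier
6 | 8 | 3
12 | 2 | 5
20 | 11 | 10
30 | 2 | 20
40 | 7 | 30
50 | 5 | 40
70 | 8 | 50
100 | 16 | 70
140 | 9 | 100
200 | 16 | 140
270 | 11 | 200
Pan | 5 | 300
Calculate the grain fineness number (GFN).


Formula: GFN = sum(pct * multiplier) / sum(pct)
sum(pct * multiplier) = 8954
sum(pct) = 100
GFN = 8954 / 100 = 89.54

Final answer: 89.54


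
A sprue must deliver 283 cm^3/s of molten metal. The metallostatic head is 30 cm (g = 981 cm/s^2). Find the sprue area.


Formula: v = sqrt(2*g*h), A = Q/v
Velocity: v = sqrt(2 * 981 * 30) = sqrt(58860) = 242.6108 cm/s
Sprue area: A = Q / v = 283 / 242.6108 = 1.1665 cm^2

Final answer: 1.1665 cm^2


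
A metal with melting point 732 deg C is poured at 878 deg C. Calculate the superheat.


Formula: Superheat = T_pour - T_melt
Superheat = 878 - 732 = 146 deg C

146 deg C


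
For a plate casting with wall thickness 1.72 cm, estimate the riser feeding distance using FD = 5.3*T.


Formula: FD = 5.3 * T  (riser feeding-distance rule)
FD = 5.3 * 1.72 cm = 9.1160 cm

Final answer: 9.1160 cm


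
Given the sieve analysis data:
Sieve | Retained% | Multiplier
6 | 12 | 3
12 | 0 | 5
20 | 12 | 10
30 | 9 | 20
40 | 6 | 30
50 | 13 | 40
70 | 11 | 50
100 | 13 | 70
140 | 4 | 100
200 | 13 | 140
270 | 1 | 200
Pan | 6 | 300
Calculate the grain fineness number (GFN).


Formula: GFN = sum(pct * multiplier) / sum(pct)
sum(pct * multiplier) = 6716
sum(pct) = 100
GFN = 6716 / 100 = 67.16

67.16


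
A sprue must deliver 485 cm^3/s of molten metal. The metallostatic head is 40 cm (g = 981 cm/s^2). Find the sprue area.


Formula: v = sqrt(2*g*h), A = Q/v
Velocity: v = sqrt(2 * 981 * 40) = sqrt(78480) = 280.1428 cm/s
Sprue area: A = Q / v = 485 / 280.1428 = 1.7313 cm^2

1.7313 cm^2


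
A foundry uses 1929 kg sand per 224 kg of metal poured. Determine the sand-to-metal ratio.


Formula: Sand-to-Metal Ratio = W_sand / W_metal
Ratio = 1929 kg / 224 kg = 8.6116

8.6116


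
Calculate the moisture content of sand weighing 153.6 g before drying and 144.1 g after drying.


Formula: MC = (W_wet - W_dry) / W_wet * 100
Water mass = 153.6 - 144.1 = 9.5 g
MC = 9.5 / 153.6 * 100 = 6.1849%

Final answer: 6.1849%


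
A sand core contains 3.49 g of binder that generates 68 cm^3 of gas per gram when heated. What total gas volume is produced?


Formula: V_gas = W_binder * gas_evolution_rate
V = 3.49 g * 68 cm^3/g = 237.3200 cm^3

Final answer: 237.3200 cm^3


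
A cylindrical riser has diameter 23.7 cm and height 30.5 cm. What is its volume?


Formula: V = pi * (D/2)^2 * H  (cylinder volume)
Radius = D/2 = 23.7/2 = 11.85 cm
V = pi * 11.85^2 * 30.5 = 13455.0840 cm^3

13455.0840 cm^3


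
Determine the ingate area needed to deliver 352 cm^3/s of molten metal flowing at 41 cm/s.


Formula: A_ingate = Q / v  (continuity equation)
A = 352 cm^3/s / 41 cm/s = 8.5854 cm^2


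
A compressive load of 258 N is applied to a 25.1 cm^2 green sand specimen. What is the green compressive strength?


Formula: Compressive Strength = Force / Area
Strength = 258 N / 25.1 cm^2 = 10.2789 N/cm^2

Answer: 10.2789 N/cm^2


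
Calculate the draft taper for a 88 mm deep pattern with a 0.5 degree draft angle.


Formula: taper = depth * tan(draft_angle)
tan(0.5 deg) = 0.0087269
taper = 88 mm * 0.0087269 = 0.7680 mm

Final answer: 0.7680 mm


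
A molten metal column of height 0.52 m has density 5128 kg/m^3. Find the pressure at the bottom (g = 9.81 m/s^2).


Formula: P = rho * g * h
rho * g = 5128 * 9.81 = 50305.68 N/m^3
P = 50305.68 * 0.52 = 26158.9536 Pa

26158.9536 Pa


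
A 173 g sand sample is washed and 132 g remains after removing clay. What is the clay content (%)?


Formula: Clay% = (W_total - W_washed) / W_total * 100
Clay mass = 173 - 132 = 41 g
Clay% = 41 / 173 * 100 = 23.6994%

23.6994%


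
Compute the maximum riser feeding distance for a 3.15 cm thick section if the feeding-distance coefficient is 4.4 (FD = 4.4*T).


Formula: FD = 4.4 * T  (riser feeding-distance rule)
FD = 4.4 * 3.15 cm = 13.8600 cm

Final answer: 13.8600 cm


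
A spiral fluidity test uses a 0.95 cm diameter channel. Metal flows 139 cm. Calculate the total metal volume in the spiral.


Formula: V = pi * (d/2)^2 * L  (cylinder volume)
Radius = 0.95/2 = 0.475 cm
V = pi * 0.475^2 * 139 = 98.5262 cm^3


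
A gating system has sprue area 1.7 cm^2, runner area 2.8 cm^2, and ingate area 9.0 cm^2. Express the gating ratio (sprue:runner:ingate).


Sprue:Runner:Ingate = 1 : 2.8/1.7 : 9.0/1.7 = 1:1.65:5.29

1:1.65:5.29


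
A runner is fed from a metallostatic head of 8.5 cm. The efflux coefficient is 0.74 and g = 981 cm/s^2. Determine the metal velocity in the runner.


Formula: v = Cd * sqrt(2 * g * h)  (Torricelli with discharge coefficient)
2*g*h = 2 * 981 * 8.5 = 16677.0 cm^2/s^2
sqrt(16677.0) = 129.13946 cm/s
v = 0.74 * 129.13946 = 95.5632 cm/s


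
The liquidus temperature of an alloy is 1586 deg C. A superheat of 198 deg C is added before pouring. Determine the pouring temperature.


Formula: T_pour = T_melt + Superheat
T_pour = 1586 + 198 = 1784 deg C

Answer: 1784 deg C


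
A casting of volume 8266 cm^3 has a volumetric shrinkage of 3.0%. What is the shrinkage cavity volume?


Formula: V_shrink = V_casting * shrinkage_pct / 100
V_shrink = 8266 cm^3 * 3.0 / 100 = 247.9800 cm^3

Final answer: 247.9800 cm^3


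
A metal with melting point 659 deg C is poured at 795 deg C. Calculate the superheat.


Formula: Superheat = T_pour - T_melt
Superheat = 795 - 659 = 136 deg C


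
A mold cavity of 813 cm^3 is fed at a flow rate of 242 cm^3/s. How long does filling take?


Formula: t_fill = V_mold / Q_flow
t = 813 cm^3 / 242 cm^3/s = 3.3595 s

3.3595 s


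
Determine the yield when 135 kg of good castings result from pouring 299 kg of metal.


Formula: Casting Yield = (W_good / W_total) * 100
Yield = (135 kg / 299 kg) * 100 = 45.1505%

45.1505%


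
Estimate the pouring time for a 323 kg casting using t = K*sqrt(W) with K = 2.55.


Formula: t = K * sqrt(W)
sqrt(W) = sqrt(323) = 17.97220
t = 2.55 * 17.97220 = 45.8291 s


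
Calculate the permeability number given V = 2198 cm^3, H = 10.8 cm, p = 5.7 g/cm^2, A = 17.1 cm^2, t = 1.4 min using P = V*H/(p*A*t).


Formula: Permeability Number P = (V * H) / (p * A * t)
Numerator: V * H = 2198 * 10.8 = 23738.4
Denominator: p * A * t = 5.7 * 17.1 * 1.4 = 136.458
P = 23738.4 / 136.458 = 173.9612

Final answer: 173.9612


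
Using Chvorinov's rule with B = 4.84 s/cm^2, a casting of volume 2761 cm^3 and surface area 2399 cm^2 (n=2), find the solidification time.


Formula: t_s = B * (V/A)^n  (Chvorinov's rule, n=2)
Modulus M = V/A = 2761/2399 = 1.150896 cm
M^2 = 1.150896^2 = 1.324562 cm^2
t_s = 4.84 * 1.324562 = 6.4109 s

6.4109 s


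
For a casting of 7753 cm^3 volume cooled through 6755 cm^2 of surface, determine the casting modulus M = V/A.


Formula: Casting Modulus M = V / A
M = 7753 cm^3 / 6755 cm^2 = 1.1477 cm

Answer: 1.1477 cm


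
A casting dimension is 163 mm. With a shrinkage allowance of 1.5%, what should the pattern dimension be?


Formula: L_pattern = L_casting * (1 + shrinkage_rate/100)
Shrinkage factor = 1 + 1.5/100 = 1.015
L_pattern = 163 mm * 1.015 = 165.4450 mm


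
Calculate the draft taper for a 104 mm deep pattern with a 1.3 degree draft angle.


Formula: taper = depth * tan(draft_angle)
tan(1.3 deg) = 0.0226932
taper = 104 mm * 0.0226932 = 2.3601 mm

Answer: 2.3601 mm


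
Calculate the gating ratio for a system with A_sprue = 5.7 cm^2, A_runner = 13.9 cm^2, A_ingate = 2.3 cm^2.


Sprue:Runner:Ingate = 1 : 13.9/5.7 : 2.3/5.7 = 1:2.44:0.40

Final answer: 1:2.44:0.40


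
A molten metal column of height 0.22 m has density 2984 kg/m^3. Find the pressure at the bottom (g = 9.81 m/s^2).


Formula: P = rho * g * h
rho * g = 2984 * 9.81 = 29273.04 N/m^3
P = 29273.04 * 0.22 = 6440.0688 Pa

6440.0688 Pa


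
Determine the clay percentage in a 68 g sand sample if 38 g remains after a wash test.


Formula: Clay% = (W_total - W_washed) / W_total * 100
Clay mass = 68 - 38 = 30 g
Clay% = 30 / 68 * 100 = 44.1176%


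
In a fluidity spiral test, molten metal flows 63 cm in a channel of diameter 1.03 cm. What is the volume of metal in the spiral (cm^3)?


Formula: V = pi * (d/2)^2 * L  (cylinder volume)
Radius = 1.03/2 = 0.515 cm
V = pi * 0.515^2 * 63 = 52.4934 cm^3

Final answer: 52.4934 cm^3


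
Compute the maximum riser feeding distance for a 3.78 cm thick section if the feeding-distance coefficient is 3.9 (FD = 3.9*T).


Formula: FD = 3.9 * T  (riser feeding-distance rule)
FD = 3.9 * 3.78 cm = 14.7420 cm

Final answer: 14.7420 cm


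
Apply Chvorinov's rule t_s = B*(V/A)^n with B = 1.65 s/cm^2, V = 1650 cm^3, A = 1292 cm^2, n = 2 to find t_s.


Formula: t_s = B * (V/A)^n  (Chvorinov's rule, n=2)
Modulus M = V/A = 1650/1292 = 1.277090 cm
M^2 = 1.277090^2 = 1.630959 cm^2
t_s = 1.65 * 1.630959 = 2.6911 s

Answer: 2.6911 s


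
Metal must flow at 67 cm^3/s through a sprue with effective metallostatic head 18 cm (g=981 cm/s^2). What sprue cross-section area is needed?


Formula: v = sqrt(2*g*h), A = Q/v
Velocity: v = sqrt(2 * 981 * 18) = sqrt(35316) = 187.9255 cm/s
Sprue area: A = Q / v = 67 / 187.9255 = 0.3565 cm^2

Final answer: 0.3565 cm^2


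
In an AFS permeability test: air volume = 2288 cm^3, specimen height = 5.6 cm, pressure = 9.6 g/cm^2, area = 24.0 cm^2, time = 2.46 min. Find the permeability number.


Formula: Permeability Number P = (V * H) / (p * A * t)
Numerator: V * H = 2288 * 5.6 = 12812.8
Denominator: p * A * t = 9.6 * 24.0 * 2.46 = 566.784
P = 12812.8 / 566.784 = 22.6061


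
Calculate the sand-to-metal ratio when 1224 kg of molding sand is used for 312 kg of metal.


Formula: Sand-to-Metal Ratio = W_sand / W_metal
Ratio = 1224 kg / 312 kg = 3.9231

3.9231


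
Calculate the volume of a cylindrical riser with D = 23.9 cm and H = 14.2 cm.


Formula: V = pi * (D/2)^2 * H  (cylinder volume)
Radius = D/2 = 23.9/2 = 11.95 cm
V = pi * 11.95^2 * 14.2 = 6370.5074 cm^3

Answer: 6370.5074 cm^3


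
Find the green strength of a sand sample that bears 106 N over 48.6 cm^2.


Formula: Compressive Strength = Force / Area
Strength = 106 N / 48.6 cm^2 = 2.1811 N/cm^2


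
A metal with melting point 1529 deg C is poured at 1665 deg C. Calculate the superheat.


Formula: Superheat = T_pour - T_melt
Superheat = 1665 - 1529 = 136 deg C

136 deg C


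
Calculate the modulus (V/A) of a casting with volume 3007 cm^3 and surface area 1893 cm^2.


Formula: Casting Modulus M = V / A
M = 3007 cm^3 / 1893 cm^2 = 1.5885 cm

1.5885 cm


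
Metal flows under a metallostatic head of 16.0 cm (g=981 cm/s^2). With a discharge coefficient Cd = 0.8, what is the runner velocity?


Formula: v = Cd * sqrt(2 * g * h)  (Torricelli with discharge coefficient)
2*g*h = 2 * 981 * 16.0 = 31392.0 cm^2/s^2
sqrt(31392.0) = 177.17788 cm/s
v = 0.8 * 177.17788 = 141.7423 cm/s

141.7423 cm/s


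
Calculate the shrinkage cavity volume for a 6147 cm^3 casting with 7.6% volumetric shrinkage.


Formula: V_shrink = V_casting * shrinkage_pct / 100
V_shrink = 6147 cm^3 * 7.6 / 100 = 467.1720 cm^3

467.1720 cm^3


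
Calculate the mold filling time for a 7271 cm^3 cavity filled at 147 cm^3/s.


Formula: t_fill = V_mold / Q_flow
t = 7271 cm^3 / 147 cm^3/s = 49.4626 s

Answer: 49.4626 s


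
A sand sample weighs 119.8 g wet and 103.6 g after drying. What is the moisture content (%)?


Formula: MC = (W_wet - W_dry) / W_wet * 100
Water mass = 119.8 - 103.6 = 16.2 g
MC = 16.2 / 119.8 * 100 = 13.5225%

Final answer: 13.5225%


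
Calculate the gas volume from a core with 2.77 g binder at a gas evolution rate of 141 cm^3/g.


Formula: V_gas = W_binder * gas_evolution_rate
V = 2.77 g * 141 cm^3/g = 390.5700 cm^3

Final answer: 390.5700 cm^3


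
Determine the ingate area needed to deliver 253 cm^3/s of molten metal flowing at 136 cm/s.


Formula: A_ingate = Q / v  (continuity equation)
A = 253 cm^3/s / 136 cm/s = 1.8603 cm^2


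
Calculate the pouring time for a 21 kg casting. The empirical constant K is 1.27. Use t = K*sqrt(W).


Formula: t = K * sqrt(W)
sqrt(W) = sqrt(21) = 4.58258
t = 1.27 * 4.58258 = 5.8199 s


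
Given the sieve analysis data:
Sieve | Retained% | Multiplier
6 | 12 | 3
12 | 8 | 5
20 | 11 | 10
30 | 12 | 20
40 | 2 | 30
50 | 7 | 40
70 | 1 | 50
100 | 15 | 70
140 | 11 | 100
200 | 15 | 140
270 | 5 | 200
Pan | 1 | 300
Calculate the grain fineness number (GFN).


Formula: GFN = sum(pct * multiplier) / sum(pct)
sum(pct * multiplier) = 6366
sum(pct) = 100
GFN = 6366 / 100 = 63.66

63.66


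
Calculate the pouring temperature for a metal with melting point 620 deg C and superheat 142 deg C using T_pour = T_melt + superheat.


Formula: T_pour = T_melt + Superheat
T_pour = 620 + 142 = 762 deg C


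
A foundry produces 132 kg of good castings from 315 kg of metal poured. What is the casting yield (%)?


Formula: Casting Yield = (W_good / W_total) * 100
Yield = (132 kg / 315 kg) * 100 = 41.9048%

Final answer: 41.9048%


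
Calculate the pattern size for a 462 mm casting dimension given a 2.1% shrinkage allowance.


Formula: L_pattern = L_casting * (1 + shrinkage_rate/100)
Shrinkage factor = 1 + 2.1/100 = 1.021
L_pattern = 462 mm * 1.021 = 471.7020 mm


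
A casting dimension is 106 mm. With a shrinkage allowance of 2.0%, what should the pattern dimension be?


Formula: L_pattern = L_casting * (1 + shrinkage_rate/100)
Shrinkage factor = 1 + 2.0/100 = 1.02
L_pattern = 106 mm * 1.02 = 108.1200 mm


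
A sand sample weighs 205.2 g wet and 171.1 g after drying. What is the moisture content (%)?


Formula: MC = (W_wet - W_dry) / W_wet * 100
Water mass = 205.2 - 171.1 = 34.1 g
MC = 34.1 / 205.2 * 100 = 16.6179%

Final answer: 16.6179%


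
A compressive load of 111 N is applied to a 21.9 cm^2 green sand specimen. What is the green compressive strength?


Formula: Compressive Strength = Force / Area
Strength = 111 N / 21.9 cm^2 = 5.0685 N/cm^2

Answer: 5.0685 N/cm^2


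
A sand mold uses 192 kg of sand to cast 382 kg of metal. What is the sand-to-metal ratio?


Formula: Sand-to-Metal Ratio = W_sand / W_metal
Ratio = 192 kg / 382 kg = 0.5026

0.5026


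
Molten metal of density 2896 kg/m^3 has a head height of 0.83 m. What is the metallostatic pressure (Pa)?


Formula: P = rho * g * h
rho * g = 2896 * 9.81 = 28409.76 N/m^3
P = 28409.76 * 0.83 = 23580.1008 Pa

Answer: 23580.1008 Pa


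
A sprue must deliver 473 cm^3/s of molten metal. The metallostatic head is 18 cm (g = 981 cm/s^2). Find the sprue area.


Formula: v = sqrt(2*g*h), A = Q/v
Velocity: v = sqrt(2 * 981 * 18) = sqrt(35316) = 187.9255 cm/s
Sprue area: A = Q / v = 473 / 187.9255 = 2.5170 cm^2

Final answer: 2.5170 cm^2


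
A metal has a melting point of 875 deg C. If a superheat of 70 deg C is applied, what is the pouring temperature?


Formula: T_pour = T_melt + Superheat
T_pour = 875 + 70 = 945 deg C

Answer: 945 deg C


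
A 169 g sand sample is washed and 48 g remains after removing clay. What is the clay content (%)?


Formula: Clay% = (W_total - W_washed) / W_total * 100
Clay mass = 169 - 48 = 121 g
Clay% = 121 / 169 * 100 = 71.5976%

Final answer: 71.5976%


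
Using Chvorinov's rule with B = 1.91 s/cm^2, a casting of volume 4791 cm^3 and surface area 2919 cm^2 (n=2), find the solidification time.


Formula: t_s = B * (V/A)^n  (Chvorinov's rule, n=2)
Modulus M = V/A = 4791/2919 = 1.641316 cm
M^2 = 1.641316^2 = 2.693918 cm^2
t_s = 1.91 * 2.693918 = 5.1454 s

Answer: 5.1454 s


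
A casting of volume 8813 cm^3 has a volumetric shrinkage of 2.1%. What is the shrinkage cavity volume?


Formula: V_shrink = V_casting * shrinkage_pct / 100
V_shrink = 8813 cm^3 * 2.1 / 100 = 185.0730 cm^3

Final answer: 185.0730 cm^3


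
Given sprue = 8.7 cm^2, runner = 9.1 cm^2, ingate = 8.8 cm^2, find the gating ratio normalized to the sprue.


Sprue:Runner:Ingate = 1 : 9.1/8.7 : 8.8/8.7 = 1:1.05:1.01

1:1.05:1.01


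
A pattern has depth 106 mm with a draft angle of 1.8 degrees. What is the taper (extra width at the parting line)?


Formula: taper = depth * tan(draft_angle)
tan(1.8 deg) = 0.0314263
taper = 106 mm * 0.0314263 = 3.3312 mm

Final answer: 3.3312 mm


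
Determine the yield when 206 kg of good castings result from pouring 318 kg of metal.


Formula: Casting Yield = (W_good / W_total) * 100
Yield = (206 kg / 318 kg) * 100 = 64.7799%

Final answer: 64.7799%


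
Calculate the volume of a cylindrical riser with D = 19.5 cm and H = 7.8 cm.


Formula: V = pi * (D/2)^2 * H  (cylinder volume)
Radius = D/2 = 19.5/2 = 9.75 cm
V = pi * 9.75^2 * 7.8 = 2329.4517 cm^3

Final answer: 2329.4517 cm^3


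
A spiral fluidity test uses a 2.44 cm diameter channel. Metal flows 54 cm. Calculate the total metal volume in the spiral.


Formula: V = pi * (d/2)^2 * L  (cylinder volume)
Radius = 2.44/2 = 1.22 cm
V = pi * 1.22^2 * 54 = 252.5011 cm^3


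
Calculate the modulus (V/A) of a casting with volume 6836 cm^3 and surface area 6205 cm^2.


Formula: Casting Modulus M = V / A
M = 6836 cm^3 / 6205 cm^2 = 1.1017 cm


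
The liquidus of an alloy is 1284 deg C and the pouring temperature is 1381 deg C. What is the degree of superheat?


Formula: Superheat = T_pour - T_melt
Superheat = 1381 - 1284 = 97 deg C


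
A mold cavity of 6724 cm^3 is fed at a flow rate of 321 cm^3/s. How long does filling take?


Formula: t_fill = V_mold / Q_flow
t = 6724 cm^3 / 321 cm^3/s = 20.9470 s

Answer: 20.9470 s


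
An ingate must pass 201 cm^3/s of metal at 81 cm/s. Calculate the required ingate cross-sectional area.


Formula: A_ingate = Q / v  (continuity equation)
A = 201 cm^3/s / 81 cm/s = 2.4815 cm^2

Final answer: 2.4815 cm^2


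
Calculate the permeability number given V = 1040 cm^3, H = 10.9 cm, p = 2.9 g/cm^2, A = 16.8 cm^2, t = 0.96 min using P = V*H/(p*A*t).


Formula: Permeability Number P = (V * H) / (p * A * t)
Numerator: V * H = 1040 * 10.9 = 11336.0
Denominator: p * A * t = 2.9 * 16.8 * 0.96 = 46.7712
P = 11336.0 / 46.7712 = 242.3714

Final answer: 242.3714


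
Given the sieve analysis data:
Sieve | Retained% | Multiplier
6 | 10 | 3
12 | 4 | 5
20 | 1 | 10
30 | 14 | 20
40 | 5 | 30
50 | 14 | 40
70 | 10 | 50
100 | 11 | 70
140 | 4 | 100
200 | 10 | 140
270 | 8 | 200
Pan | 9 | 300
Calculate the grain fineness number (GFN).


Formula: GFN = sum(pct * multiplier) / sum(pct)
sum(pct * multiplier) = 8420
sum(pct) = 100
GFN = 8420 / 100 = 84.20

84.20


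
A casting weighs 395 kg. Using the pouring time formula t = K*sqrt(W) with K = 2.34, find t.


Formula: t = K * sqrt(W)
sqrt(W) = sqrt(395) = 19.87461
t = 2.34 * 19.87461 = 46.5066 s

46.5066 s


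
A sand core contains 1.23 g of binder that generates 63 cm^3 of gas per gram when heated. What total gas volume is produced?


Formula: V_gas = W_binder * gas_evolution_rate
V = 1.23 g * 63 cm^3/g = 77.4900 cm^3

Final answer: 77.4900 cm^3


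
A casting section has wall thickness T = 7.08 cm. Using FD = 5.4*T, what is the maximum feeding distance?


Formula: FD = 5.4 * T  (riser feeding-distance rule)
FD = 5.4 * 7.08 cm = 38.2320 cm

Answer: 38.2320 cm


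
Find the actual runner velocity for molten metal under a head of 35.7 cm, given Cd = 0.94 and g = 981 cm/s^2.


Formula: v = Cd * sqrt(2 * g * h)  (Torricelli with discharge coefficient)
2*g*h = 2 * 981 * 35.7 = 70043.4 cm^2/s^2
sqrt(70043.4) = 264.65714 cm/s
v = 0.94 * 264.65714 = 248.7777 cm/s

Answer: 248.7777 cm/s


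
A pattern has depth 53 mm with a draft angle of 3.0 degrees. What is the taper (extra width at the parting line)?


Formula: taper = depth * tan(draft_angle)
tan(3.0 deg) = 0.0524078
taper = 53 mm * 0.0524078 = 2.7776 mm

2.7776 mm


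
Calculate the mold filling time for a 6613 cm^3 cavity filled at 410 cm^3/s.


Formula: t_fill = V_mold / Q_flow
t = 6613 cm^3 / 410 cm^3/s = 16.1293 s

Answer: 16.1293 s


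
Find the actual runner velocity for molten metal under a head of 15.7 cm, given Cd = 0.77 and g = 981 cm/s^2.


Formula: v = Cd * sqrt(2 * g * h)  (Torricelli with discharge coefficient)
2*g*h = 2 * 981 * 15.7 = 30803.4 cm^2/s^2
sqrt(30803.4) = 175.50897 cm/s
v = 0.77 * 175.50897 = 135.1419 cm/s

Answer: 135.1419 cm/s


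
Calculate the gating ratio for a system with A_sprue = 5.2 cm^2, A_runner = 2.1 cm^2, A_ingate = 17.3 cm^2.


Sprue:Runner:Ingate = 1 : 2.1/5.2 : 17.3/5.2 = 1:0.40:3.33


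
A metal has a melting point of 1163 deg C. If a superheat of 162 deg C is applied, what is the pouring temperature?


Formula: T_pour = T_melt + Superheat
T_pour = 1163 + 162 = 1325 deg C

Final answer: 1325 deg C


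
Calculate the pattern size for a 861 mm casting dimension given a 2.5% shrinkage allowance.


Formula: L_pattern = L_casting * (1 + shrinkage_rate/100)
Shrinkage factor = 1 + 2.5/100 = 1.025
L_pattern = 861 mm * 1.025 = 882.5250 mm


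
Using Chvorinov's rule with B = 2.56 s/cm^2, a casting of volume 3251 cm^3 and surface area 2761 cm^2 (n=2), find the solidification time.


Formula: t_s = B * (V/A)^n  (Chvorinov's rule, n=2)
Modulus M = V/A = 3251/2761 = 1.177472 cm
M^2 = 1.177472^2 = 1.386440 cm^2
t_s = 2.56 * 1.386440 = 3.5493 s

3.5493 s


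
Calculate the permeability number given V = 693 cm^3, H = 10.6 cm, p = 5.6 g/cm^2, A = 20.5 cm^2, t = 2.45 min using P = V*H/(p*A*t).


Formula: Permeability Number P = (V * H) / (p * A * t)
Numerator: V * H = 693 * 10.6 = 7345.8
Denominator: p * A * t = 5.6 * 20.5 * 2.45 = 281.26
P = 7345.8 / 281.26 = 26.1175


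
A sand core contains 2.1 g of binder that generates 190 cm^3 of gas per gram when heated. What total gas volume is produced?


Formula: V_gas = W_binder * gas_evolution_rate
V = 2.1 g * 190 cm^3/g = 399.0000 cm^3

Answer: 399.0000 cm^3


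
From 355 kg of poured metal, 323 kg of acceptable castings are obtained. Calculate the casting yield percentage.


Formula: Casting Yield = (W_good / W_total) * 100
Yield = (323 kg / 355 kg) * 100 = 90.9859%


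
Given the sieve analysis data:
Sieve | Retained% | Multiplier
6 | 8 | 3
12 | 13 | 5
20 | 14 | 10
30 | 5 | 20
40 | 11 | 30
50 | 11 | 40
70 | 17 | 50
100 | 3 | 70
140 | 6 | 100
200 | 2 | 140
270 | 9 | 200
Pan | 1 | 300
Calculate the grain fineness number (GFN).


Formula: GFN = sum(pct * multiplier) / sum(pct)
sum(pct * multiplier) = 5139
sum(pct) = 100
GFN = 5139 / 100 = 51.39


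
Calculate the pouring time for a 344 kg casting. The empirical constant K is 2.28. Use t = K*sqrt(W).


Formula: t = K * sqrt(W)
sqrt(W) = sqrt(344) = 18.54724
t = 2.28 * 18.54724 = 42.2877 s

Final answer: 42.2877 s


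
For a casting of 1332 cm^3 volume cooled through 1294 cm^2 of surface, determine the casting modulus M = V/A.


Formula: Casting Modulus M = V / A
M = 1332 cm^3 / 1294 cm^2 = 1.0294 cm


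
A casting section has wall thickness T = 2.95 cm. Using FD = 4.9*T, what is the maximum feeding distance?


Formula: FD = 4.9 * T  (riser feeding-distance rule)
FD = 4.9 * 2.95 cm = 14.4550 cm

Answer: 14.4550 cm


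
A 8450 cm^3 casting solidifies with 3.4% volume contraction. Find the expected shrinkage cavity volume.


Formula: V_shrink = V_casting * shrinkage_pct / 100
V_shrink = 8450 cm^3 * 3.4 / 100 = 287.3000 cm^3

Answer: 287.3000 cm^3


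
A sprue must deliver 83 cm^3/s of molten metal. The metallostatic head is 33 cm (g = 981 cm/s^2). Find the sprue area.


Formula: v = sqrt(2*g*h), A = Q/v
Velocity: v = sqrt(2 * 981 * 33) = sqrt(64746) = 254.4524 cm/s
Sprue area: A = Q / v = 83 / 254.4524 = 0.3262 cm^2


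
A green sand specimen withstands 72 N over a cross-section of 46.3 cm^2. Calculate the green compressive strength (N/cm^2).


Formula: Compressive Strength = Force / Area
Strength = 72 N / 46.3 cm^2 = 1.5551 N/cm^2


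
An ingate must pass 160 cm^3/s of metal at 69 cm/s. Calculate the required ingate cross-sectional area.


Formula: A_ingate = Q / v  (continuity equation)
A = 160 cm^3/s / 69 cm/s = 2.3188 cm^2


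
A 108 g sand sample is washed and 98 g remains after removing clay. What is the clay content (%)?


Formula: Clay% = (W_total - W_washed) / W_total * 100
Clay mass = 108 - 98 = 10 g
Clay% = 10 / 108 * 100 = 9.2593%

9.2593%


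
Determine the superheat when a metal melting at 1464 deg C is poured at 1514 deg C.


Formula: Superheat = T_pour - T_melt
Superheat = 1514 - 1464 = 50 deg C


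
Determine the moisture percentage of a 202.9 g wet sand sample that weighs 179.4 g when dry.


Formula: MC = (W_wet - W_dry) / W_wet * 100
Water mass = 202.9 - 179.4 = 23.5 g
MC = 23.5 / 202.9 * 100 = 11.5821%

11.5821%


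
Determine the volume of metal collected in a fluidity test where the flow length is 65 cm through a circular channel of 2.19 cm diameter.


Formula: V = pi * (d/2)^2 * L  (cylinder volume)
Radius = 2.19/2 = 1.095 cm
V = pi * 1.095^2 * 65 = 244.8451 cm^3


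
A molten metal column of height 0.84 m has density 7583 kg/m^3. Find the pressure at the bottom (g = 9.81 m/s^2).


Formula: P = rho * g * h
rho * g = 7583 * 9.81 = 74389.23 N/m^3
P = 74389.23 * 0.84 = 62486.9532 Pa

Final answer: 62486.9532 Pa


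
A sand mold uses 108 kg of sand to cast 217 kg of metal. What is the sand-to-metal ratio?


Formula: Sand-to-Metal Ratio = W_sand / W_metal
Ratio = 108 kg / 217 kg = 0.4977


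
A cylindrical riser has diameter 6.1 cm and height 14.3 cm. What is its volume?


Formula: V = pi * (D/2)^2 * H  (cylinder volume)
Radius = D/2 = 6.1/2 = 3.05 cm
V = pi * 3.05^2 * 14.3 = 417.9127 cm^3

Answer: 417.9127 cm^3


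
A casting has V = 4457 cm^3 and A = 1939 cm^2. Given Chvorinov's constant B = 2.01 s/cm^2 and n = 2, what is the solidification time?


Formula: t_s = B * (V/A)^n  (Chvorinov's rule, n=2)
Modulus M = V/A = 4457/1939 = 2.298608 cm
M^2 = 2.298608^2 = 5.283599 cm^2
t_s = 2.01 * 5.283599 = 10.6200 s

Answer: 10.6200 s


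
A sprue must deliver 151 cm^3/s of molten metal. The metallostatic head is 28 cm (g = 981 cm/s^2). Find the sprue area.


Formula: v = sqrt(2*g*h), A = Q/v
Velocity: v = sqrt(2 * 981 * 28) = sqrt(54936) = 234.3843 cm/s
Sprue area: A = Q / v = 151 / 234.3843 = 0.6442 cm^2

Answer: 0.6442 cm^2


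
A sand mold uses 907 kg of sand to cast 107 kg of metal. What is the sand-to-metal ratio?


Formula: Sand-to-Metal Ratio = W_sand / W_metal
Ratio = 907 kg / 107 kg = 8.4766

8.4766


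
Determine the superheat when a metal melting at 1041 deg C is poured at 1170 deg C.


Formula: Superheat = T_pour - T_melt
Superheat = 1170 - 1041 = 129 deg C

Final answer: 129 deg C


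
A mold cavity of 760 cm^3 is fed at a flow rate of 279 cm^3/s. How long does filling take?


Formula: t_fill = V_mold / Q_flow
t = 760 cm^3 / 279 cm^3/s = 2.7240 s


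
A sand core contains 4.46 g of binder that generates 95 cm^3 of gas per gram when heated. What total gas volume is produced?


Formula: V_gas = W_binder * gas_evolution_rate
V = 4.46 g * 95 cm^3/g = 423.7000 cm^3

Answer: 423.7000 cm^3


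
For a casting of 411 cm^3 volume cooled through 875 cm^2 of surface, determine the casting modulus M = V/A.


Formula: Casting Modulus M = V / A
M = 411 cm^3 / 875 cm^2 = 0.4697 cm


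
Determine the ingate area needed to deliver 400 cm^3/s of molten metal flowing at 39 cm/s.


Formula: A_ingate = Q / v  (continuity equation)
A = 400 cm^3/s / 39 cm/s = 10.2564 cm^2

10.2564 cm^2


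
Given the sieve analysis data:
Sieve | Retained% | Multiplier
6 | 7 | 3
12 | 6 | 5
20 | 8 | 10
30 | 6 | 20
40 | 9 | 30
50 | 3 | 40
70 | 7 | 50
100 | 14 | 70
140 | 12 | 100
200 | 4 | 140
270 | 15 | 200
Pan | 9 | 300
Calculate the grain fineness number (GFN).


Formula: GFN = sum(pct * multiplier) / sum(pct)
sum(pct * multiplier) = 9431
sum(pct) = 100
GFN = 9431 / 100 = 94.31


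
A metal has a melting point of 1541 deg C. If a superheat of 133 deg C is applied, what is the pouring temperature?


Formula: T_pour = T_melt + Superheat
T_pour = 1541 + 133 = 1674 deg C

Answer: 1674 deg C


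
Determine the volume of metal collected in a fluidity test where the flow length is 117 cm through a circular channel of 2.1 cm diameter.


Formula: V = pi * (d/2)^2 * L  (cylinder volume)
Radius = 2.1/2 = 1.05 cm
V = pi * 1.05^2 * 117 = 405.2419 cm^3

Final answer: 405.2419 cm^3


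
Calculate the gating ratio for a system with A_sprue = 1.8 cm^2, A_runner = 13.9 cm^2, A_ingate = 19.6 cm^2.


Sprue:Runner:Ingate = 1 : 13.9/1.8 : 19.6/1.8 = 1:7.72:10.89

Answer: 1:7.72:10.89


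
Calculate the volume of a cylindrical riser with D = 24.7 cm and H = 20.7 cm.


Formula: V = pi * (D/2)^2 * H  (cylinder volume)
Radius = D/2 = 24.7/2 = 12.35 cm
V = pi * 12.35^2 * 20.7 = 9918.6858 cm^3

Final answer: 9918.6858 cm^3


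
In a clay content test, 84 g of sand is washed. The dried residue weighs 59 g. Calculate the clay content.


Formula: Clay% = (W_total - W_washed) / W_total * 100
Clay mass = 84 - 59 = 25 g
Clay% = 25 / 84 * 100 = 29.7619%

29.7619%


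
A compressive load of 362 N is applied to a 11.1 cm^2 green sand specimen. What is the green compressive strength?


Formula: Compressive Strength = Force / Area
Strength = 362 N / 11.1 cm^2 = 32.6126 N/cm^2

32.6126 N/cm^2


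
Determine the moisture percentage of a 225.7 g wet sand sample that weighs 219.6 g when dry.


Formula: MC = (W_wet - W_dry) / W_wet * 100
Water mass = 225.7 - 219.6 = 6.1 g
MC = 6.1 / 225.7 * 100 = 2.7027%


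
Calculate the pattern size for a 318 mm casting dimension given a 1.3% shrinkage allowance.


Formula: L_pattern = L_casting * (1 + shrinkage_rate/100)
Shrinkage factor = 1 + 1.3/100 = 1.013
L_pattern = 318 mm * 1.013 = 322.1340 mm

Final answer: 322.1340 mm


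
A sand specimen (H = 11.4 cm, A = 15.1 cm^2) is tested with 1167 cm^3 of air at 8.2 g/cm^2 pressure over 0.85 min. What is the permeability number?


Formula: Permeability Number P = (V * H) / (p * A * t)
Numerator: V * H = 1167 * 11.4 = 13303.8
Denominator: p * A * t = 8.2 * 15.1 * 0.85 = 105.247
P = 13303.8 / 105.247 = 126.4055

Final answer: 126.4055


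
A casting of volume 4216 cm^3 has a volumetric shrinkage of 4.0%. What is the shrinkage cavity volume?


Formula: V_shrink = V_casting * shrinkage_pct / 100
V_shrink = 4216 cm^3 * 4.0 / 100 = 168.6400 cm^3

Answer: 168.6400 cm^3


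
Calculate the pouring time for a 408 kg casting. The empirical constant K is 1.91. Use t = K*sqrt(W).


Formula: t = K * sqrt(W)
sqrt(W) = sqrt(408) = 20.19901
t = 1.91 * 20.19901 = 38.5801 s

38.5801 s


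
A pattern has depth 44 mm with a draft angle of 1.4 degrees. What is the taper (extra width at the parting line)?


Formula: taper = depth * tan(draft_angle)
tan(1.4 deg) = 0.0244395
taper = 44 mm * 0.0244395 = 1.0753 mm

Final answer: 1.0753 mm


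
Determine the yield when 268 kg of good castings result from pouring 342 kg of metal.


Formula: Casting Yield = (W_good / W_total) * 100
Yield = (268 kg / 342 kg) * 100 = 78.3626%

78.3626%


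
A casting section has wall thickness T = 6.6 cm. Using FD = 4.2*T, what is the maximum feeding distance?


Formula: FD = 4.2 * T  (riser feeding-distance rule)
FD = 4.2 * 6.6 cm = 27.7200 cm

Final answer: 27.7200 cm


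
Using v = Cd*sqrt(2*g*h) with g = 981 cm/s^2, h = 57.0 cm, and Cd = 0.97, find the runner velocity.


Formula: v = Cd * sqrt(2 * g * h)  (Torricelli with discharge coefficient)
2*g*h = 2 * 981 * 57.0 = 111834.0 cm^2/s^2
sqrt(111834.0) = 334.41591 cm/s
v = 0.97 * 334.41591 = 324.3834 cm/s

Final answer: 324.3834 cm/s


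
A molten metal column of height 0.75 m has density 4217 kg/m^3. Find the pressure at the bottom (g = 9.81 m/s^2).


Formula: P = rho * g * h
rho * g = 4217 * 9.81 = 41368.77 N/m^3
P = 41368.77 * 0.75 = 31026.5775 Pa

31026.5775 Pa


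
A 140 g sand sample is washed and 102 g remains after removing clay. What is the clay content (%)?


Formula: Clay% = (W_total - W_washed) / W_total * 100
Clay mass = 140 - 102 = 38 g
Clay% = 38 / 140 * 100 = 27.1429%

Final answer: 27.1429%


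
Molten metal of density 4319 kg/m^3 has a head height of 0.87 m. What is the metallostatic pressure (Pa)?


Formula: P = rho * g * h
rho * g = 4319 * 9.81 = 42369.39 N/m^3
P = 42369.39 * 0.87 = 36861.3693 Pa

36861.3693 Pa


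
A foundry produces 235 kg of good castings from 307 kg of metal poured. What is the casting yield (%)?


Formula: Casting Yield = (W_good / W_total) * 100
Yield = (235 kg / 307 kg) * 100 = 76.5472%


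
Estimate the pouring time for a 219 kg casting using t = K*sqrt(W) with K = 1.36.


Formula: t = K * sqrt(W)
sqrt(W) = sqrt(219) = 14.79865
t = 1.36 * 14.79865 = 20.1262 s

20.1262 s


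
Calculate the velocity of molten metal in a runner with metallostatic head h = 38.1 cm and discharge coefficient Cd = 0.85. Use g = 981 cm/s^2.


Formula: v = Cd * sqrt(2 * g * h)  (Torricelli with discharge coefficient)
2*g*h = 2 * 981 * 38.1 = 74752.2 cm^2/s^2
sqrt(74752.2) = 273.40849 cm/s
v = 0.85 * 273.40849 = 232.3972 cm/s


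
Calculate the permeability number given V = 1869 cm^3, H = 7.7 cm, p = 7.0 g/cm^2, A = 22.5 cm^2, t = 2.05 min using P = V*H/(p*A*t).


Formula: Permeability Number P = (V * H) / (p * A * t)
Numerator: V * H = 1869 * 7.7 = 14391.3
Denominator: p * A * t = 7.0 * 22.5 * 2.05 = 322.875
P = 14391.3 / 322.875 = 44.5724

Answer: 44.5724


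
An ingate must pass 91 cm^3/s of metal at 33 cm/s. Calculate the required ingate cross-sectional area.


Formula: A_ingate = Q / v  (continuity equation)
A = 91 cm^3/s / 33 cm/s = 2.7576 cm^2


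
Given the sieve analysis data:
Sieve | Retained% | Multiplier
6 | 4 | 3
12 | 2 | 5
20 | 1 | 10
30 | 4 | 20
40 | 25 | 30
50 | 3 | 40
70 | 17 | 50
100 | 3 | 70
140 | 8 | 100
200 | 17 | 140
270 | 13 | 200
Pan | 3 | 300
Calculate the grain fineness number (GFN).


Formula: GFN = sum(pct * multiplier) / sum(pct)
sum(pct * multiplier) = 8722
sum(pct) = 100
GFN = 8722 / 100 = 87.22

87.22


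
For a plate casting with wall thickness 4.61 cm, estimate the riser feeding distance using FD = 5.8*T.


Formula: FD = 5.8 * T  (riser feeding-distance rule)
FD = 5.8 * 4.61 cm = 26.7380 cm


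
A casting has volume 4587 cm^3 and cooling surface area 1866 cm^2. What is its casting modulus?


Formula: Casting Modulus M = V / A
M = 4587 cm^3 / 1866 cm^2 = 2.4582 cm

Answer: 2.4582 cm


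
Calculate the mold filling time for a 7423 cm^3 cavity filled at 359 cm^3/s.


Formula: t_fill = V_mold / Q_flow
t = 7423 cm^3 / 359 cm^3/s = 20.6769 s


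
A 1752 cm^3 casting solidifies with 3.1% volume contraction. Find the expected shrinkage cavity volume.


Formula: V_shrink = V_casting * shrinkage_pct / 100
V_shrink = 1752 cm^3 * 3.1 / 100 = 54.3120 cm^3


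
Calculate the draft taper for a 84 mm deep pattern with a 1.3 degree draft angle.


Formula: taper = depth * tan(draft_angle)
tan(1.3 deg) = 0.0226932
taper = 84 mm * 0.0226932 = 1.9062 mm


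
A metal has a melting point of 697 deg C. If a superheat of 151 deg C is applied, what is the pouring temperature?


Formula: T_pour = T_melt + Superheat
T_pour = 697 + 151 = 848 deg C


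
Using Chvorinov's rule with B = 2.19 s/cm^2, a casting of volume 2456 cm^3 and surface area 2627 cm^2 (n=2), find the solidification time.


Formula: t_s = B * (V/A)^n  (Chvorinov's rule, n=2)
Modulus M = V/A = 2456/2627 = 0.934907 cm
M^2 = 0.934907^2 = 0.874051 cm^2
t_s = 2.19 * 0.874051 = 1.9142 s

1.9142 s


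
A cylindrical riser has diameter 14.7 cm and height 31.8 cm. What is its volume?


Formula: V = pi * (D/2)^2 * H  (cylinder volume)
Radius = D/2 = 14.7/2 = 7.35 cm
V = pi * 7.35^2 * 31.8 = 5396.9907 cm^3

5396.9907 cm^3


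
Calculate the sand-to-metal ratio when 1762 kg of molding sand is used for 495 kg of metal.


Formula: Sand-to-Metal Ratio = W_sand / W_metal
Ratio = 1762 kg / 495 kg = 3.5596

Final answer: 3.5596


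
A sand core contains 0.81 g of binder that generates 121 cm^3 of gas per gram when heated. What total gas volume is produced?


Formula: V_gas = W_binder * gas_evolution_rate
V = 0.81 g * 121 cm^3/g = 98.0100 cm^3


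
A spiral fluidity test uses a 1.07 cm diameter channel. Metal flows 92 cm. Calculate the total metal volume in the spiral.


Formula: V = pi * (d/2)^2 * L  (cylinder volume)
Radius = 1.07/2 = 0.535 cm
V = pi * 0.535^2 * 92 = 82.7266 cm^3

Answer: 82.7266 cm^3


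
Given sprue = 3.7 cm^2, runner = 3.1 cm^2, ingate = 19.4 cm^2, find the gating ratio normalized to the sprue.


Sprue:Runner:Ingate = 1 : 3.1/3.7 : 19.4/3.7 = 1:0.84:5.24


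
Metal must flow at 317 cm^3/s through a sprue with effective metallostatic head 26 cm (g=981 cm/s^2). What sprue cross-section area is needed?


Formula: v = sqrt(2*g*h), A = Q/v
Velocity: v = sqrt(2 * 981 * 26) = sqrt(51012) = 225.8584 cm/s
Sprue area: A = Q / v = 317 / 225.8584 = 1.4035 cm^2

Answer: 1.4035 cm^2


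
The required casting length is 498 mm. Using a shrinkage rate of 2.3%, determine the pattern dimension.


Formula: L_pattern = L_casting * (1 + shrinkage_rate/100)
Shrinkage factor = 1 + 2.3/100 = 1.023
L_pattern = 498 mm * 1.023 = 509.4540 mm

Final answer: 509.4540 mm


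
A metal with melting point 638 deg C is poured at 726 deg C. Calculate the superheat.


Formula: Superheat = T_pour - T_melt
Superheat = 726 - 638 = 88 deg C

Answer: 88 deg C


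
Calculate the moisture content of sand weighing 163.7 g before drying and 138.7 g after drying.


Formula: MC = (W_wet - W_dry) / W_wet * 100
Water mass = 163.7 - 138.7 = 25.0 g
MC = 25.0 / 163.7 * 100 = 15.2718%


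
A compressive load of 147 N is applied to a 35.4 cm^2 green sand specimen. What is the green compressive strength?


Formula: Compressive Strength = Force / Area
Strength = 147 N / 35.4 cm^2 = 4.1525 N/cm^2

4.1525 N/cm^2


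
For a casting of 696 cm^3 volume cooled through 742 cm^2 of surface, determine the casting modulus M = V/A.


Formula: Casting Modulus M = V / A
M = 696 cm^3 / 742 cm^2 = 0.9380 cm

Answer: 0.9380 cm


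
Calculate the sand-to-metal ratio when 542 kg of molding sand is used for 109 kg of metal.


Formula: Sand-to-Metal Ratio = W_sand / W_metal
Ratio = 542 kg / 109 kg = 4.9725

4.9725


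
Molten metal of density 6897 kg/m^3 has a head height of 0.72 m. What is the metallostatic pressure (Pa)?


Formula: P = rho * g * h
rho * g = 6897 * 9.81 = 67659.57 N/m^3
P = 67659.57 * 0.72 = 48714.8904 Pa


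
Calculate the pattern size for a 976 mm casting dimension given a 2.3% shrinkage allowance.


Formula: L_pattern = L_casting * (1 + shrinkage_rate/100)
Shrinkage factor = 1 + 2.3/100 = 1.023
L_pattern = 976 mm * 1.023 = 998.4480 mm

Final answer: 998.4480 mm
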